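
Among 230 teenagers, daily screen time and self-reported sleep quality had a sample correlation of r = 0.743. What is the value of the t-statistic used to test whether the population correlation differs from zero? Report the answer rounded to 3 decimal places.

1 − r² = 1 − 0.552049 = 0.447951;  √(1−r²) = 0.669291
√(n−2) = √228 = 15.099669
t = r·√(n−2)/√(1−r²) = 0.743 · 15.099669 / 0.669291 = 16.763

16.763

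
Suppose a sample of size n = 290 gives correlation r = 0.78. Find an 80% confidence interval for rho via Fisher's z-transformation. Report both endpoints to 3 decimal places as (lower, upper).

(0.749, 0.808)

z_r = atanh(0.78) = 1.045371;  SE = 1/√(n−3) = 1/√287 = 0.059028
z-limits: 1.045371 ± 1.282·0.059028 = 1.045371 ± 0.075674 = [0.969697, 1.121045]
ρ-limits: (tanh 0.969697, tanh 1.121045) = (0.749, 0.808)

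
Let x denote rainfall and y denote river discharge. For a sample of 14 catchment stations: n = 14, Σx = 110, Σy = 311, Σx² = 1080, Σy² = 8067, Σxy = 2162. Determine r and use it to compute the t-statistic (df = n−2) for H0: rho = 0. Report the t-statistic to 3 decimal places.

-2.362

Numerator: nΣxy − (Σx)(Σy) = 14·2162 − (110)(311) = -3942
Denominator: √[(nΣx²−(Σx)²)(nΣy²−(Σy)²)]
  nΣx²−(Σx)² = 14·1080 − 12100 = 3020;  nΣy²−(Σy)² = 14·8067 − 96721 = 16217
  √(3020·16217) = √48975340 = 6998.2383
r = -3942 / 6998.2383 = -0.5633
t = r·√(n−2)/√(1−r²) = -0.5633·√12 / √(1−0.317307) = -1.951328 / 0.826252 = -2.362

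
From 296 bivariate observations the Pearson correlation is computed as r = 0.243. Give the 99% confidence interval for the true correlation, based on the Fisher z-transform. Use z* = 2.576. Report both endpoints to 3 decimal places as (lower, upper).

(0.097, 0.379)

z_r = atanh(0.243) = 0.247960;  SE = 1/√(n−3) = 1/√293 = 0.058421
z-limits: 0.247960 ± 2.576·0.058421 = 0.247960 ± 0.150492 = [0.097468, 0.398452]
ρ-limits: (tanh 0.097468, tanh 0.398452) = (0.097, 0.379)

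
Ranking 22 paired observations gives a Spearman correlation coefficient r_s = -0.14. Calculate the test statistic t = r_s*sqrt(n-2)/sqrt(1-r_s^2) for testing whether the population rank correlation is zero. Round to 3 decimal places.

-0.632

1 − r_s² = 1 − 0.0196 = 0.9804;  √(1−r_s²) = 0.990152
√(n−2) = √20 = 4.472136
t = r_s·√(n−2)/√(1−r_s²) = -0.14 · 4.472136 / 0.990152 = -0.632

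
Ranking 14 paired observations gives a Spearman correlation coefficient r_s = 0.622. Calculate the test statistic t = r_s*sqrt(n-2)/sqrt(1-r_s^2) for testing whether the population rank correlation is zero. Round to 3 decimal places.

1 − r_s² = 1 − 0.386884 = 0.613116;  √(1−r_s²) = 0.783017
√(n−2) = √12 = 3.464102
t = r_s·√(n−2)/√(1−r_s²) = 0.622 · 3.464102 / 0.783017 = 2.752

2.752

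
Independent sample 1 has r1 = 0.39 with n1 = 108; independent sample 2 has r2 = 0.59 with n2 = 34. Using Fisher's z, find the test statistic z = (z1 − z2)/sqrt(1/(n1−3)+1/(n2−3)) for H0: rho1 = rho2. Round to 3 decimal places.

-1.301

Fisher z-transforms: z1 = atanh(0.39) = 0.411800, z2 = atanh(0.59) = 0.677666; difference d = -0.265866
Var(d) = 1/105 + 1/31 = 0.0095238 + 0.0322581 = 0.0417819
z = d/√Var(d) = -0.265866 / √0.0417819 = -0.265866 / 0.204406 = -1.301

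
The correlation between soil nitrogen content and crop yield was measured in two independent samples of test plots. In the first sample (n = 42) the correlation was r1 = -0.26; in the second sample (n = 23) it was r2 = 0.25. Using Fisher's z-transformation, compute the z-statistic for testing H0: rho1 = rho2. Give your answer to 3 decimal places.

-1.896

z1 = atanh(-0.26) = -0.266108,  z2 = atanh(0.25) = 0.255413
SE = √(1/(n1−3) + 1/(n2−3)) = √(1/39 + 1/20) = √(0.0256410 + 0.0500000) = √0.0756410 = 0.275029
z = (z1 − z2)/SE = (-0.266108 − 0.255413) / 0.275029 = -0.521521 / 0.275029 = -1.896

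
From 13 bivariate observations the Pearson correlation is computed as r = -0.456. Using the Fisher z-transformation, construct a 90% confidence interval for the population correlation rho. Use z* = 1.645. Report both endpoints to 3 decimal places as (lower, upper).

z_r = atanh(-0.456) = -0.492249;  SE = 1/√(n−3) = 1/√10 = 0.316228
z-limits: -0.492249 ± 1.645·0.316228 = -0.492249 ± 0.520195 = [-1.012444, 0.027946]
ρ-limits: (tanh -1.012444, tanh 0.027946) = (-0.767, 0.028)

(-0.767, 0.028)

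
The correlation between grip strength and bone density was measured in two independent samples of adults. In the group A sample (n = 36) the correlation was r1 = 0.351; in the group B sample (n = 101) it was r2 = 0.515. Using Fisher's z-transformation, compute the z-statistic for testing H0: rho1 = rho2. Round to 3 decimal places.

z1 = atanh(0.351) = 0.366584,  z2 = atanh(0.515) = 0.569511
SE = √(1/(n1−3) + 1/(n2−3)) = √(1/33 + 1/98) = √(0.0303030 + 0.0102041) = √0.0405071 = 0.201264
z = (z1 − z2)/SE = (0.366584 − 0.569511) / 0.201264 = -0.202927 / 0.201264 = -1.008

-1.008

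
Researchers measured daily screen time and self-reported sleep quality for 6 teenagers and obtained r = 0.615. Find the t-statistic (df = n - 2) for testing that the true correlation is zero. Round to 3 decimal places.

1.560

t = r·√(n−2) / √(1−r²) with r = 0.615, n = 6
  = 0.615·√4 / √(1 − 0.378225)
  = 0.615·2.000000 / 0.788527
  = 1.230000 / 0.788527 = 1.560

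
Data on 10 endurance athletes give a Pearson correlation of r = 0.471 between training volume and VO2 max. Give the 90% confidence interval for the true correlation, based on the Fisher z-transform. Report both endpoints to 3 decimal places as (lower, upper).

z_r = atanh(0.471) = 0.511355;  SE = 1/√(n−3) = 1/√7 = 0.377964
z-limits: 0.511355 ± 1.645·0.377964 = 0.511355 ± 0.621751 = [-0.110396, 1.133106]
ρ-limits: (tanh -0.110396, tanh 1.133106) = (-0.110, 0.812)

(-0.110, 0.812)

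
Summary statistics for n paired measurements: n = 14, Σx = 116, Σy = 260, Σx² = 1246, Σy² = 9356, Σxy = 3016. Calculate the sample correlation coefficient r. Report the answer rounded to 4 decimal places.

Numerator: nΣxy − (Σx)(Σy) = 14·3016 − (116)(260) = 12064
Denominator: √[(nΣx²−(Σx)²)(nΣy²−(Σy)²)]
  nΣx²−(Σx)² = 14·1246 − 13456 = 3988;  nΣy²−(Σy)² = 14·9356 − 67600 = 63384
  √(3988·63384) = √252775392 = 15898.9117
r = 12064 / 15898.9117 = 0.7588

0.7588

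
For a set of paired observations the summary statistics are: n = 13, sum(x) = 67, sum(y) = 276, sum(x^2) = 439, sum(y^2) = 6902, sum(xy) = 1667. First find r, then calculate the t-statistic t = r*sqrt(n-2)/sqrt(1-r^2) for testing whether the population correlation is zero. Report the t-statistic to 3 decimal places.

4.168

Numerator: nΣxy − (Σx)(Σy) = 13·1667 − (67)(276) = 3179
Denominator: √[(nΣx²−(Σx)²)(nΣy²−(Σy)²)]
  nΣx²−(Σx)² = 13·439 − 4489 = 1218;  nΣy²−(Σy)² = 13·6902 − 76176 = 13550
  √(1218·13550) = √16503900 = 4062.4992
r = 3179 / 4062.4992 = 0.7825
t = r·√(n−2)/√(1−r²) = 0.7825·√11 / √(1−0.612306) = 2.595259 / 0.622651 = 4.168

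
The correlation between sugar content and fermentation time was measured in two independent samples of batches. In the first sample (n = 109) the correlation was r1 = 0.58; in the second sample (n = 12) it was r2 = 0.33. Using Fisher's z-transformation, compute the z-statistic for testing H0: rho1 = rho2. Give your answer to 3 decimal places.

Fisher z-transforms: z1 = atanh(0.58) = 0.662463, z2 = atanh(0.33) = 0.342828; difference d = 0.319635
Var(d) = 1/106 + 1/9 = 0.0094340 + 0.1111111 = 0.1205451
z = d/√Var(d) = 0.319635 / √0.1205451 = 0.319635 / 0.347196 = 0.921

0.921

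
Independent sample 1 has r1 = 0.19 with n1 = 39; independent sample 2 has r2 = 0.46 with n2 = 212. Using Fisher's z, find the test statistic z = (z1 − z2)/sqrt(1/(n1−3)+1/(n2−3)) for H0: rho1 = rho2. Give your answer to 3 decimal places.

z1 = atanh(0.19) = 0.192337,  z2 = atanh(0.46) = 0.497311
SE = √(1/(n1−3) + 1/(n2−3)) = √(1/36 + 1/209) = √(0.0277778 + 0.0047847) = √0.0325625 = 0.180451
z = (z1 − z2)/SE = (0.192337 − 0.497311) / 0.180451 = -0.304974 / 0.180451 = -1.690

-1.690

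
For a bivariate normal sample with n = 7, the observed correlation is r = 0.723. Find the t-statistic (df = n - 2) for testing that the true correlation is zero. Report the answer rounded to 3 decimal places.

2.340

t = r·√(n−2) / √(1−r²) with r = 0.723, n = 7
  = 0.723·√5 / √(1 − 0.522729)
  = 0.723·2.236068 / 0.690848
  = 1.616677 / 0.690848 = 2.340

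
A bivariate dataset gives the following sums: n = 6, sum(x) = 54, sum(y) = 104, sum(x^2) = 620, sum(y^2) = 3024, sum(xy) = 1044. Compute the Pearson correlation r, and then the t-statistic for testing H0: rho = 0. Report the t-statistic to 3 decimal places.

0.554

S_xy = nΣxy − ΣxΣy = 6·1044 − 54·104 = 6264 − 5616 = 648
S_xx = nΣx² − (Σx)² = 6·620 − 54² = 3720 − 2916 = 804
S_yy = nΣy² − (Σy)² = 6·3024 − 104² = 18144 − 10816 = 7328
r = S_xy / √(S_xx·S_yy) = 648 / √(804·7328) = 648 / √5891712 = 648 / 2427.2849 = 0.2670
t = r·√(n−2)/√(1−r²) = 0.2670·√4 / √(1−0.071289) = 0.534000 / 0.963697 = 0.554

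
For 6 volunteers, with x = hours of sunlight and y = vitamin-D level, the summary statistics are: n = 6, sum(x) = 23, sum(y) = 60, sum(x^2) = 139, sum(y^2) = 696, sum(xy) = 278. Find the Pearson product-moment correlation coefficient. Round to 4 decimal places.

Numerator: nΣxy − (Σx)(Σy) = 6·278 − (23)(60) = 288
Denominator: √[(nΣx²−(Σx)²)(nΣy²−(Σy)²)]
  nΣx²−(Σx)² = 6·139 − 529 = 305;  nΣy²−(Σy)² = 6·696 − 3600 = 576
  √(305·576) = √175680 = 419.1420
r = 288 / 419.1420 = 0.6871

0.6871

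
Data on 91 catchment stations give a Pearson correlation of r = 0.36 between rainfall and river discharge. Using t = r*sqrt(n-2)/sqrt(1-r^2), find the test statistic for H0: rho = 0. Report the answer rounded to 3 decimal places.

1 − r² = 1 − 0.1296 = 0.8704;  √(1−r²) = 0.932952
√(n−2) = √89 = 9.433981
t = r·√(n−2)/√(1−r²) = 0.36 · 9.433981 / 0.932952 = 3.640

3.640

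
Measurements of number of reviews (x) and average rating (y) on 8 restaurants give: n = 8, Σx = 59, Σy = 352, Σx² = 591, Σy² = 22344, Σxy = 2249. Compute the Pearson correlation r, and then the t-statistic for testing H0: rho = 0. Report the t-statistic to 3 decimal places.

-0.873

Numerator: nΣxy − (Σx)(Σy) = 8·2249 − (59)(352) = -2776
Denominator: √[(nΣx²−(Σx)²)(nΣy²−(Σy)²)]
  nΣx²−(Σx)² = 8·591 − 3481 = 1247;  nΣy²−(Σy)² = 8·22344 − 123904 = 54848
  √(1247·54848) = √68395456 = 8270.1545
r = -2776 / 8270.1545 = -0.3357
t = r·√(n−2)/√(1−r²) = -0.3357·√6 / √(1−0.112694) = -0.822294 / 0.941969 = -0.873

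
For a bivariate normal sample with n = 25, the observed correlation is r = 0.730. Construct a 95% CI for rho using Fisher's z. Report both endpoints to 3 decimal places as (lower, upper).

z_r = atanh(0.730) = 0.928727;  SE = 1/√(n−3) = 1/√22 = 0.213201
z-limits: 0.928727 ± 1.960·0.213201 = 0.928727 ± 0.417874 = [0.510853, 1.346601]
ρ-limits: (tanh 0.510853, tanh 1.346601) = (0.471, 0.873)

(0.471, 0.873)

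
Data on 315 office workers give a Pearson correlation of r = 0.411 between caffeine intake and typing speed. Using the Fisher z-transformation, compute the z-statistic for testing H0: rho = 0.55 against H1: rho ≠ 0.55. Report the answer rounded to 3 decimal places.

z_r = atanh(0.411) = 0.436814,  z_0 = atanh(0.55) = 0.618381
SE = 1/√(n−3) = 1/√312 = 0.056614
z = (z_r − z_0)/SE = (0.436814 − 0.618381) / 0.056614 = -0.181567 / 0.056614 = -3.207

-3.207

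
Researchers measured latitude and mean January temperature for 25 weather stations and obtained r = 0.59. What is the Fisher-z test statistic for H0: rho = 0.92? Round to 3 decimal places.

-4.275

z_r = atanh(0.59) = 0.677666,  z_0 = atanh(0.92) = 1.589027
SE = 1/√(n−3) = 1/√22 = 0.213201
z = (z_r − z_0)/SE = (0.677666 − 1.589027) / 0.213201 = -0.911361 / 0.213201 = -4.275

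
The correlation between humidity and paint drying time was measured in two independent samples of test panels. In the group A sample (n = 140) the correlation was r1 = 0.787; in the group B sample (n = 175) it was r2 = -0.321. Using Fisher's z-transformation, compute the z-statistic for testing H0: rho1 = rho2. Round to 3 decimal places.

12.193

Fisher z-transforms: z1 = atanh(0.787) = 1.063501, z2 = atanh(-0.321) = -0.332762; difference d = 1.396263
Var(d) = 1/137 + 1/172 = 0.0072993 + 0.0058140 = 0.0131133
z = d/√Var(d) = 1.396263 / √0.0131133 = 1.396263 / 0.114513 = 12.193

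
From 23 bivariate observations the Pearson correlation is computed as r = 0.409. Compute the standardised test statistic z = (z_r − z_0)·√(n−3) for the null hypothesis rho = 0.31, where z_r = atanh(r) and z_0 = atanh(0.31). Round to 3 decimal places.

0.509

Fisher z: atanh(0.409) = 0.434410, atanh(0.31) = 0.320545
z = (z_r − z_0)·√(n−3) = (0.434410 − 0.320545)·√20 = 0.113865 · 4.472136 = 0.509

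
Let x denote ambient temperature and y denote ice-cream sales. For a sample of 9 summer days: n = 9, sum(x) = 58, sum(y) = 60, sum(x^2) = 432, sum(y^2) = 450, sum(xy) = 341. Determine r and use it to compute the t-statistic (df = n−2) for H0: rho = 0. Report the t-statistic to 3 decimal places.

-4.205

Numerator: nΣxy − (Σx)(Σy) = 9·341 − (58)(60) = -411
Denominator: √[(nΣx²−(Σx)²)(nΣy²−(Σy)²)]
  nΣx²−(Σx)² = 9·432 − 3364 = 524;  nΣy²−(Σy)² = 9·450 − 3600 = 450
  √(524·450) = √235800 = 485.5924
r = -411 / 485.5924 = -0.8464
t = r·√(n−2)/√(1−r²) = -0.8464·√7 / √(1−0.716393) = -2.239364 / 0.532548 = -4.205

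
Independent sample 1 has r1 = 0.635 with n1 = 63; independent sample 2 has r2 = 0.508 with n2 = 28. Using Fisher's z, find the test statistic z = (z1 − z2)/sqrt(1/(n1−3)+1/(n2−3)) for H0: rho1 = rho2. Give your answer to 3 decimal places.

z1 = atanh(0.635) = 0.749750,  z2 = atanh(0.508) = 0.560030
SE = √(1/(n1−3) + 1/(n2−3)) = √(1/60 + 1/25) = √(0.0166667 + 0.0400000) = √0.0566667 = 0.238048
z = (z1 − z2)/SE = (0.749750 − 0.560030) / 0.238048 = 0.189720 / 0.238048 = 0.797

0.797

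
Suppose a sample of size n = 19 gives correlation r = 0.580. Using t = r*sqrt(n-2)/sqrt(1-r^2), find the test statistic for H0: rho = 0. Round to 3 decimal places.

2.936

1 − r² = 1 − 0.336400 = 0.663600;  √(1−r²) = 0.814616
√(n−2) = √17 = 4.123106
t = r·√(n−2)/√(1−r²) = 0.580 · 4.123106 / 0.814616 = 2.936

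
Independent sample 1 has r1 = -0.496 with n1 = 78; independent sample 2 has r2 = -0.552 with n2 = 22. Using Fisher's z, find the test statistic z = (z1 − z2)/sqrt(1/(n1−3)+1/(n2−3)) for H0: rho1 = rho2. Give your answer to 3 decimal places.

Fisher z-transforms: z1 = atanh(-0.496) = -0.543987, z2 = atanh(-0.552) = -0.621253; difference d = 0.077266
Var(d) = 1/75 + 1/19 = 0.0133333 + 0.0526316 = 0.0659649
z = d/√Var(d) = 0.077266 / √0.0659649 = 0.077266 / 0.256836 = 0.301

0.301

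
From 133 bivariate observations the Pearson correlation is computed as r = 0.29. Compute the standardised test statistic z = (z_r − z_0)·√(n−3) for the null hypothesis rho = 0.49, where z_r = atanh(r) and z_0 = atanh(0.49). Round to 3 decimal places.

z_r = atanh(0.29) = 0.298566,  z_0 = atanh(0.49) = 0.536060
SE = 1/√(n−3) = 1/√130 = 0.087706
z = (z_r − z_0)/SE = (0.298566 − 0.536060) / 0.087706 = -0.237494 / 0.087706 = -2.708

-2.708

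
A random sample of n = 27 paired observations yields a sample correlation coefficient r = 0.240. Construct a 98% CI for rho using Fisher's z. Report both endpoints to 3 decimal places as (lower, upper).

(-0.226, 0.617)

Fisher z: z_r = atanh(r) = ½·ln((1+0.240)/(1−0.240)) = 0.244774
SE(z) = 1/√(n−3) = 1/√24 = 0.204124
98% ⇒ z* = 2.326; margin = 2.326·0.204124 = 0.474792
CI on z-scale: (-0.230018, 0.719566)
Back-transform: tanh(-0.230018) = -0.226045, tanh(0.719566) = 0.616640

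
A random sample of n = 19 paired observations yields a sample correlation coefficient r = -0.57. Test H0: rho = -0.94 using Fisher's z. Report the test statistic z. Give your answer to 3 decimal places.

z_r = atanh(-0.57) = -0.647523,  z_0 = atanh(-0.94) = -1.738049
SE = 1/√(n−3) = 1/√16 = 0.250000
z = (z_r − z_0)/SE = (-0.647523 − (-1.738049)) / 0.250000 = 1.090526 / 0.250000 = 4.362

4.362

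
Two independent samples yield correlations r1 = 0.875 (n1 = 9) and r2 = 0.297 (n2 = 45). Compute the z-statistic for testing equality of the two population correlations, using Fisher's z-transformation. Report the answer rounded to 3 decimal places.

z1 = atanh(0.875) = 1.354025,  z2 = atanh(0.297) = 0.306226
SE = √(1/(n1−3) + 1/(n2−3)) = √(1/6 + 1/42) = √(0.1666667 + 0.0238095) = √0.1904762 = 0.436436
z = (z1 − z2)/SE = (1.354025 − 0.306226) / 0.436436 = 1.047799 / 0.436436 = 2.401

2.401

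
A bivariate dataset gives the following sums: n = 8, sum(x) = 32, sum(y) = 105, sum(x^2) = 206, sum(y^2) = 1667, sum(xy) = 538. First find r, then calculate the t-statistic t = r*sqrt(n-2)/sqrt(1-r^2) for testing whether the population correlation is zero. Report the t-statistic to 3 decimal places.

Numerator: nΣxy − (Σx)(Σy) = 8·538 − (32)(105) = 944
Denominator: √[(nΣx²−(Σx)²)(nΣy²−(Σy)²)]
  nΣx²−(Σx)² = 8·206 − 1024 = 624;  nΣy²−(Σy)² = 8·1667 − 11025 = 2311
  √(624·2311) = √1442064 = 1200.8597
r = 944 / 1200.8597 = 0.7861
t = r·√(n−2)/√(1−r²) = 0.7861·√6 / √(1−0.617953) = 1.925544 / 0.618100 = 3.115

3.115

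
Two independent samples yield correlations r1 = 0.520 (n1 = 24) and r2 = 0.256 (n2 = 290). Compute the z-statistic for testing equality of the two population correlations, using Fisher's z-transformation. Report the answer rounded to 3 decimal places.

z1 = atanh(0.520) = 0.576340,  z2 = atanh(0.256) = 0.261823
SE = √(1/(n1−3) + 1/(n2−3)) = √(1/21 + 1/287) = √(0.0476190 + 0.0034843) = √0.0511033 = 0.226060
z = (z1 − z2)/SE = (0.576340 − 0.261823) / 0.226060 = 0.314517 / 0.226060 = 1.391

1.391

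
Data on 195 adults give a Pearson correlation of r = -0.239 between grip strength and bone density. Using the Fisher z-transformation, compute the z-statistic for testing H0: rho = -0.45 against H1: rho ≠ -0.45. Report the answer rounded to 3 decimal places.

3.339

Fisher z: atanh(-0.239) = -0.243713, atanh(-0.45) = -0.484700
z = (z_r − z_0)·√(n−3) = (-0.243713 − (-0.484700))·√192 = 0.240987 · 13.856406 = 3.339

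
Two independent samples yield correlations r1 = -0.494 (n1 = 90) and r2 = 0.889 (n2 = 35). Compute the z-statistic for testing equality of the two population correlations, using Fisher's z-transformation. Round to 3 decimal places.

-9.473

z1 = atanh(-0.494) = -0.541338,  z2 = atanh(0.889) = 1.417136
SE = √(1/(n1−3) + 1/(n2−3)) = √(1/87 + 1/32) = √(0.0114943 + 0.0312500) = √0.0427443 = 0.206747
z = (z1 − z2)/SE = (-0.541338 − 1.417136) / 0.206747 = -1.958474 / 0.206747 = -9.473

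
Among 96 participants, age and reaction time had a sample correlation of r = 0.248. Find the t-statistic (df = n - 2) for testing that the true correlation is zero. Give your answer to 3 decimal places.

2.482

1 − r² = 1 − 0.061504 = 0.938496;  √(1−r²) = 0.968760
√(n−2) = √94 = 9.695360
t = r·√(n−2)/√(1−r²) = 0.248 · 9.695360 / 0.968760 = 2.482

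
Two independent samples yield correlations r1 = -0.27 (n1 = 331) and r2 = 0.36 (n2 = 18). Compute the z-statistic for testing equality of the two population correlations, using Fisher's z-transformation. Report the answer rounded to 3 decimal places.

-2.476

Fisher z-transforms: z1 = atanh(-0.27) = -0.276864, z2 = atanh(0.36) = 0.376886; difference d = -0.653750
Var(d) = 1/328 + 1/15 = 0.0030488 + 0.0666667 = 0.0697155
z = d/√Var(d) = -0.653750 / √0.0697155 = -0.653750 / 0.264037 = -2.476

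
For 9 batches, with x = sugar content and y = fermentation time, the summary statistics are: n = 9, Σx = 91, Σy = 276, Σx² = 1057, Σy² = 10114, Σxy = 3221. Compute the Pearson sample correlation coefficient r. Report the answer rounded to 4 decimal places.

0.9055

S_xy = nΣxy − ΣxΣy = 9·3221 − 91·276 = 28989 − 25116 = 3873
S_xx = nΣx² − (Σx)² = 9·1057 − 91² = 9513 − 8281 = 1232
S_yy = nΣy² − (Σy)² = 9·10114 − 276² = 91026 − 76176 = 14850
r = S_xy / √(S_xx·S_yy) = 3873 / √(1232·14850) = 3873 / √18295200 = 3873 / 4277.2889 = 0.9055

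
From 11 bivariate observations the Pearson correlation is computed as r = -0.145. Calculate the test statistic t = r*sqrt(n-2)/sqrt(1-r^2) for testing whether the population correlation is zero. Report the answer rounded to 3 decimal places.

1 − r² = 1 − 0.021025 = 0.978975;  √(1−r²) = 0.989432
√(n−2) = √9 = 3.000000
t = r·√(n−2)/√(1−r²) = -0.145 · 3.000000 / 0.989432 = -0.440

-0.440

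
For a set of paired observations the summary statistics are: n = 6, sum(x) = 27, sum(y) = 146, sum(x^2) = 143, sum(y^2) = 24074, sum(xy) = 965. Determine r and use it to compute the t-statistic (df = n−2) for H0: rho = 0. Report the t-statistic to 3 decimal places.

Numerator: nΣxy − (Σx)(Σy) = 6·965 − (27)(146) = 1848
Denominator: √[(nΣx²−(Σx)²)(nΣy²−(Σy)²)]
  nΣx²−(Σx)² = 6·143 − 729 = 129;  nΣy²−(Σy)² = 6·24074 − 21316 = 123128
  √(129·123128) = √15883512 = 3985.4124
r = 1848 / 3985.4124 = 0.4637
t = r·√(n−2)/√(1−r²) = 0.4637·√4 / √(1−0.215018) = 0.927400 / 0.885992 = 1.047

1.047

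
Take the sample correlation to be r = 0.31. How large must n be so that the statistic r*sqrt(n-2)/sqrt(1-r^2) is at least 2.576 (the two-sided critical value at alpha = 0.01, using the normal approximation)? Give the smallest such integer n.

65

Need r·√(n−2)/√(1−r²) ≥ 2.576
√(n−2) ≥ 2.576·√(1−0.0961) / 0.31 = 2.576·0.950737 / 0.31 = 7.9003
n−2 ≥ 62.4147  ⇒  n ≥ 64.4147
Smallest integer n = 65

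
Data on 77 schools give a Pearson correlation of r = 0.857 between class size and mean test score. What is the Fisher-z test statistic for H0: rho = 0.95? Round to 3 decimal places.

Fisher z: atanh(0.857) = 1.281936, atanh(0.95) = 1.831781
z = (z_r − z_0)·√(n−3) = (1.281936 − 1.831781)·√74 = -0.549845 · 8.602325 = -4.730

-4.730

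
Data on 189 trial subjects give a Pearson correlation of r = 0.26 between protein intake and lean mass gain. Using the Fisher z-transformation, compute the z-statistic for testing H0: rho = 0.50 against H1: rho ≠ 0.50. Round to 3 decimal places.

Fisher z: atanh(0.26) = 0.266108, atanh(0.50) = 0.549306
z = (z_r − z_0)·√(n−3) = (0.266108 − 0.549306)·√186 = -0.283198 · 13.638182 = -3.862

-3.862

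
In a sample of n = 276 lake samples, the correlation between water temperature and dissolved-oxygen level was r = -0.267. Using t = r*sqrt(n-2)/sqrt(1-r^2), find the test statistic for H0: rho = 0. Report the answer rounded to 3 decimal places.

-4.586

t = r·√(n−2) / √(1−r²) with r = -0.267, n = 276
  = -0.267·√274 / √(1 − 0.071289)
  = -0.267·16.552945 / 0.963697
  = -4.419636 / 0.963697 = -4.586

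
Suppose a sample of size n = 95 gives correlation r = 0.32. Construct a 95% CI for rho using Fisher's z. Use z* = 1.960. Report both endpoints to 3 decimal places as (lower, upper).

z_r = atanh(0.32) = 0.331647;  SE = 1/√(n−3) = 1/√92 = 0.104257
z-limits: 0.331647 ± 1.960·0.104257 = 0.331647 ± 0.204344 = [0.127303, 0.535991]
ρ-limits: (tanh 0.127303, tanh 0.535991) = (0.127, 0.490)

(0.127, 0.490)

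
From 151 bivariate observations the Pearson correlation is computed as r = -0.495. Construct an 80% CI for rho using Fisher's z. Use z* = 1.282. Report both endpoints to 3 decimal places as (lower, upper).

z_r = atanh(-0.495) = -0.542662;  SE = 1/√(n−3) = 1/√148 = 0.082199
z-limits: -0.542662 ± 1.282·0.082199 = -0.542662 ± 0.105379 = [-0.648041, -0.437283]
ρ-limits: (tanh -0.648041, tanh -0.437283) = (-0.570, -0.411)

(-0.570, -0.411)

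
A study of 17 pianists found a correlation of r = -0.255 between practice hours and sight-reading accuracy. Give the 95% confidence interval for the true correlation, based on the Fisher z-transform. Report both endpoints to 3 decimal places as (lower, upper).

(-0.655, 0.257)

Fisher z: z_r = atanh(r) = ½·ln((1+(-0.255))/(1−(-0.255))) = -0.260753
SE(z) = 1/√(n−3) = 1/√14 = 0.267261
95% ⇒ z* = 1.960; margin = 1.960·0.267261 = 0.523832
CI on z-scale: (-0.784585, 0.263079)
Back-transform: tanh(-0.784585) = -0.655331, tanh(0.263079) = 0.257173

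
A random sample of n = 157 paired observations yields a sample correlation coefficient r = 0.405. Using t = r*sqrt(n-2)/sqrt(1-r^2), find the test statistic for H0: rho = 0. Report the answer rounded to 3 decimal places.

1 − r² = 1 − 0.164025 = 0.835975;  √(1−r²) = 0.914317
√(n−2) = √155 = 12.449900
t = r·√(n−2)/√(1−r²) = 0.405 · 12.449900 / 0.914317 = 5.515

5.515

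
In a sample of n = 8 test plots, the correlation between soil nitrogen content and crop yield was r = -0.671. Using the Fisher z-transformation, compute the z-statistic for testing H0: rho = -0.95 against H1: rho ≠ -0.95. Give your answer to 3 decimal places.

z_r = atanh(-0.671) = -0.812560,  z_0 = atanh(-0.95) = -1.831781
SE = 1/√(n−3) = 1/√5 = 0.447214
z = (z_r − z_0)/SE = (-0.812560 − (-1.831781)) / 0.447214 = 1.019221 / 0.447214 = 2.279

2.279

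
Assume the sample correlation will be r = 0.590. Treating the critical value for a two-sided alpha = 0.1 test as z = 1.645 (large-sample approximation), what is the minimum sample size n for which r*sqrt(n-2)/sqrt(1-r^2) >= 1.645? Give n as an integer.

8

Need r·√(n−2)/√(1−r²) ≥ 1.645
√(n−2) ≥ 1.645·√(1−0.348100) / 0.590 = 1.645·0.807403 / 0.590 = 2.2511
n−2 ≥ 5.0675  ⇒  n ≥ 7.0675
Smallest integer n = 8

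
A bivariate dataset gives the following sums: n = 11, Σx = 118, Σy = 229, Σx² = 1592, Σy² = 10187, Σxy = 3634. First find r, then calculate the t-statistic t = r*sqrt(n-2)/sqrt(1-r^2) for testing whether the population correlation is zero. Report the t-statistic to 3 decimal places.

Numerator: nΣxy − (Σx)(Σy) = 11·3634 − (118)(229) = 12952
Denominator: √[(nΣx²−(Σx)²)(nΣy²−(Σy)²)]
  nΣx²−(Σx)² = 11·1592 − 13924 = 3588;  nΣy²−(Σy)² = 11·10187 − 52441 = 59616
  √(3588·59616) = √213902208 = 14625.3960
r = 12952 / 14625.3960 = 0.8856
t = r·√(n−2)/√(1−r²) = 0.8856·√9 / √(1−0.784287) = 2.656800 / 0.464449 = 5.720

5.720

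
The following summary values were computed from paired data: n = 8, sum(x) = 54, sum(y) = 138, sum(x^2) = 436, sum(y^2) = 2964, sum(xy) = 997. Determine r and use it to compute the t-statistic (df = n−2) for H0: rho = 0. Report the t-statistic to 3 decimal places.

0.829

S_xy = nΣxy − ΣxΣy = 8·997 − 54·138 = 7976 − 7452 = 524
S_xx = nΣx² − (Σx)² = 8·436 − 54² = 3488 − 2916 = 572
S_yy = nΣy² − (Σy)² = 8·2964 − 138² = 23712 − 19044 = 4668
r = S_xy / √(S_xx·S_yy) = 524 / √(572·4668) = 524 / √2670096 = 524 / 1634.0428 = 0.3207
t = r·√(n−2)/√(1−r²) = 0.3207·√6 / √(1−0.102848) = 0.785551 / 0.947181 = 0.829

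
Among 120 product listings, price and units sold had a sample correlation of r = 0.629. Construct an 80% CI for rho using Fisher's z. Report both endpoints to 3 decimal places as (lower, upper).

Fisher z: z_r = atanh(r) = ½·ln((1+0.629)/(1−0.629)) = 0.739760
SE(z) = 1/√(n−3) = 1/√117 = 0.092450
80% ⇒ z* = 1.282; margin = 1.282·0.092450 = 0.118521
CI on z-scale: (0.621239, 0.858281)
Back-transform: tanh(0.621239) = 0.551990, tanh(0.858281) = 0.695371

(0.552, 0.695)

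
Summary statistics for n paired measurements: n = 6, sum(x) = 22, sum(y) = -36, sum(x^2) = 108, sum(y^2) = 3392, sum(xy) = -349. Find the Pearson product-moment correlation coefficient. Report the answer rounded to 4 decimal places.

-0.7365

S_xy = nΣxy − ΣxΣy = 6·(-349) − 22·(-36) = -2094 − (-792) = -1302
S_xx = nΣx² − (Σx)² = 6·108 − 22² = 648 − 484 = 164
S_yy = nΣy² − (Σy)² = 6·3392 − (-36)² = 20352 − 1296 = 19056
r = S_xy / √(S_xx·S_yy) = -1302 / √(164·19056) = -1302 / √3125184 = -1302 / 1767.8190 = -0.7365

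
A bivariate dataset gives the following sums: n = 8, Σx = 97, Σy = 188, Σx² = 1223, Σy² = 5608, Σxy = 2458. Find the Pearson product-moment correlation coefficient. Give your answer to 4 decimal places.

0.7558

S_xy = nΣxy − ΣxΣy = 8·2458 − 97·188 = 19664 − 18236 = 1428
S_xx = nΣx² − (Σx)² = 8·1223 − 97² = 9784 − 9409 = 375
S_yy = nΣy² − (Σy)² = 8·5608 − 188² = 44864 − 35344 = 9520
r = S_xy / √(S_xx·S_yy) = 1428 / √(375·9520) = 1428 / √3570000 = 1428 / 1889.4444 = 0.7558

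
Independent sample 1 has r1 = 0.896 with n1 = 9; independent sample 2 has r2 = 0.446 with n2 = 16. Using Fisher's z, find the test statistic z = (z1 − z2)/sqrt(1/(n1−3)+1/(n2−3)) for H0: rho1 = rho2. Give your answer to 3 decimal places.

Fisher z-transforms: z1 = atanh(0.896) = 1.451555, z2 = atanh(0.446) = 0.479696; difference d = 0.971859
Var(d) = 1/6 + 1/13 = 0.1666667 + 0.0769231 = 0.2435898
z = d/√Var(d) = 0.971859 / √0.2435898 = 0.971859 / 0.493548 = 1.969

1.969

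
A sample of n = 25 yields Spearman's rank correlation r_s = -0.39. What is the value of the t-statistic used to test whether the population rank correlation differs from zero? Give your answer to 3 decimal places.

-2.031

1 − r_s² = 1 − 0.1521 = 0.8479;  √(1−r_s²) = 0.920815
√(n−2) = √23 = 4.795832
t = r_s·√(n−2)/√(1−r_s²) = -0.39 · 4.795832 / 0.920815 = -2.031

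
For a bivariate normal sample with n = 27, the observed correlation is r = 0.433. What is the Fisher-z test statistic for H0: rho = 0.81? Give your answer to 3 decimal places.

z_r = atanh(0.433) = 0.463583,  z_0 = atanh(0.81) = 1.127029
SE = 1/√(n−3) = 1/√24 = 0.204124
z = (z_r − z_0)/SE = (0.463583 − 1.127029) / 0.204124 = -0.663446 / 0.204124 = -3.250

-3.250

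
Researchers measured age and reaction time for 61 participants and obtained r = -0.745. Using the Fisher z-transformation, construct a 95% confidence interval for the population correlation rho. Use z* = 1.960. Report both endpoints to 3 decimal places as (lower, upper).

Fisher z: z_r = atanh(r) = ½·ln((1+(-0.745))/(1−(-0.745))) = -0.961623
SE(z) = 1/√(n−3) = 1/√58 = 0.131306
95% ⇒ z* = 1.960; margin = 1.960·0.131306 = 0.257360
CI on z-scale: (-1.218983, -0.704263)
Back-transform: tanh(-1.218983) = -0.839354, tanh(-0.704263) = -0.607067

(-0.839, -0.607)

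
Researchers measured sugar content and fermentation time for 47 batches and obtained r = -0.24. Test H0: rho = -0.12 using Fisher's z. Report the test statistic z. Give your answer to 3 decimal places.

-0.824

z_r = atanh(-0.24) = -0.244774,  z_0 = atanh(-0.12) = -0.120581
SE = 1/√(n−3) = 1/√44 = 0.150756
z = (z_r − z_0)/SE = (-0.244774 − (-0.120581)) / 0.150756 = -0.124193 / 0.150756 = -0.824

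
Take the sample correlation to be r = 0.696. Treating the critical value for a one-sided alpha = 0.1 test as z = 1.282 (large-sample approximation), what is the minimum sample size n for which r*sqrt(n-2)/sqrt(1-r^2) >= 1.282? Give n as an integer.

Need r·√(n−2)/√(1−r²) ≥ 1.282
√(n−2) ≥ 1.282·√(1−0.484416) / 0.696 = 1.282·0.718042 / 0.696 = 1.3226
n−2 ≥ 1.7493  ⇒  n ≥ 3.7493
Smallest integer n = 4

4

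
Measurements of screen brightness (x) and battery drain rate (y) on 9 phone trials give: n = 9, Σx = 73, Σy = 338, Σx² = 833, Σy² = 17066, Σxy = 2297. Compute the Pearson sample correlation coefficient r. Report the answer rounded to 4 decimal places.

-0.4332

Numerator: nΣxy − (Σx)(Σy) = 9·2297 − (73)(338) = -4001
Denominator: √[(nΣx²−(Σx)²)(nΣy²−(Σy)²)]
  nΣx²−(Σx)² = 9·833 − 5329 = 2168;  nΣy²−(Σy)² = 9·17066 − 114244 = 39350
  √(2168·39350) = √85310800 = 9236.3846
r = -4001 / 9236.3846 = -0.4332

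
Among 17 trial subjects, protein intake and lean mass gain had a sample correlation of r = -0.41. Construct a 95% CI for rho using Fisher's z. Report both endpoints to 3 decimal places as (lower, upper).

z_r = atanh(-0.41) = -0.435611;  SE = 1/√(n−3) = 1/√14 = 0.267261
z-limits: -0.435611 ± 1.960·0.267261 = -0.435611 ± 0.523832 = [-0.959443, 0.088221]
ρ-limits: (tanh -0.959443, tanh 0.088221) = (-0.744, 0.088)

(-0.744, 0.088)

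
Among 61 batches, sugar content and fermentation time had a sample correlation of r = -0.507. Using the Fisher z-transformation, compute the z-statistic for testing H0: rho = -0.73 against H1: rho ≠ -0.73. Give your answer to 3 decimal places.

Fisher z: atanh(-0.507) = -0.558684, atanh(-0.73) = -0.928727
z = (z_r − z_0)·√(n−3) = (-0.558684 − (-0.928727))·√58 = 0.370043 · 7.615773 = 2.818

2.818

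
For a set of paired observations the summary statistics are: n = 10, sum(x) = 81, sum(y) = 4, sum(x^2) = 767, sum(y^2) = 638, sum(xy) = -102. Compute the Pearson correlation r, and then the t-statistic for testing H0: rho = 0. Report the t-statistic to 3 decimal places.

S_xy = nΣxy − ΣxΣy = 10·(-102) − 81·4 = -1020 − 324 = -1344
S_xx = nΣx² − (Σx)² = 10·767 − 81² = 7670 − 6561 = 1109
S_yy = nΣy² − (Σy)² = 10·638 − 4² = 6380 − 16 = 6364
r = S_xy / √(S_xx·S_yy) = -1344 / √(1109·6364) = -1344 / √7057676 = -1344 / 2656.6287 = -0.5059
t = r·√(n−2)/√(1−r²) = -0.5059·√8 / √(1−0.255935) = -1.430901 / 0.862592 = -1.659

-1.659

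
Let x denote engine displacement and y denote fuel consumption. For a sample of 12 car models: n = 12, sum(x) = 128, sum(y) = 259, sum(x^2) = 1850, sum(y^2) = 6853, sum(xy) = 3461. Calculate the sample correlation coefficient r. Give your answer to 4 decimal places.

S_xy = nΣxy − ΣxΣy = 12·3461 − 128·259 = 41532 − 33152 = 8380
S_xx = nΣx² − (Σx)² = 12·1850 − 128² = 22200 − 16384 = 5816
S_yy = nΣy² − (Σy)² = 12·6853 − 259² = 82236 − 67081 = 15155
r = S_xy / √(S_xx·S_yy) = 8380 / √(5816·15155) = 8380 / √88141480 = 8380 / 9388.3694 = 0.8926

0.8926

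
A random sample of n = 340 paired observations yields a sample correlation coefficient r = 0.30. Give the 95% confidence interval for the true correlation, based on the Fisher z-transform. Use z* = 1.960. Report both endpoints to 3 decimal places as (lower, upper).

(0.200, 0.394)

z_r = atanh(0.30) = 0.309520;  SE = 1/√(n−3) = 1/√337 = 0.054473
z-limits: 0.309520 ± 1.960·0.054473 = 0.309520 ± 0.106767 = [0.202753, 0.416287]
ρ-limits: (tanh 0.202753, tanh 0.416287) = (0.200, 0.394)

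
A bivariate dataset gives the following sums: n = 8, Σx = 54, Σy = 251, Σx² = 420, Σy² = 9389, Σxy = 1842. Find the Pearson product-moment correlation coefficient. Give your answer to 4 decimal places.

0.5097

Numerator: nΣxy − (Σx)(Σy) = 8·1842 − (54)(251) = 1182
Denominator: √[(nΣx²−(Σx)²)(nΣy²−(Σy)²)]
  nΣx²−(Σx)² = 8·420 − 2916 = 444;  nΣy²−(Σy)² = 8·9389 − 63001 = 12111
  √(444·12111) = √5377284 = 2318.8972
r = 1182 / 2318.8972 = 0.5097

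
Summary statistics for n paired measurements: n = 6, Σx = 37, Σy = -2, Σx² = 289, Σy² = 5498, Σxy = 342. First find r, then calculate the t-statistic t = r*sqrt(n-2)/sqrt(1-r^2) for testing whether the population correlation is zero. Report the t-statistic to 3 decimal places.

1.551

S_xy = nΣxy − ΣxΣy = 6·342 − 37·(-2) = 2052 − (-74) = 2126
S_xx = nΣx² − (Σx)² = 6·289 − 37² = 1734 − 1369 = 365
S_yy = nΣy² − (Σy)² = 6·5498 − (-2)² = 32988 − 4 = 32984
r = S_xy / √(S_xx·S_yy) = 2126 / √(365·32984) = 2126 / √12039160 = 2126 / 3469.7493 = 0.6127
t = r·√(n−2)/√(1−r²) = 0.6127·√4 / √(1−0.375401) = 1.225400 / 0.790316 = 1.551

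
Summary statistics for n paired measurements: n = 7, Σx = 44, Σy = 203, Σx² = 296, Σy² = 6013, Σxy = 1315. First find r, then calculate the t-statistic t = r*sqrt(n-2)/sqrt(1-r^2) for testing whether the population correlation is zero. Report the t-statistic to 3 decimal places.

S_xy = nΣxy − ΣxΣy = 7·1315 − 44·203 = 9205 − 8932 = 273
S_xx = nΣx² − (Σx)² = 7·296 − 44² = 2072 − 1936 = 136
S_yy = nΣy² − (Σy)² = 7·6013 − 203² = 42091 − 41209 = 882
r = S_xy / √(S_xx·S_yy) = 273 / √(136·882) = 273 / √119952 = 273 / 346.3409 = 0.7882
t = r·√(n−2)/√(1−r²) = 0.7882·√5 / √(1−0.621259) = 1.762469 / 0.615419 = 2.864

2.864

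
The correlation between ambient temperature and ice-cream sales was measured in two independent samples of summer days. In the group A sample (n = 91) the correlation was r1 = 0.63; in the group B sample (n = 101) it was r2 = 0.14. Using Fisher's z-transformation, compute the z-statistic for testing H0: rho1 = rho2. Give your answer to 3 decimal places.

4.089

Fisher z-transforms: z1 = atanh(0.63) = 0.741416, z2 = atanh(0.14) = 0.140926; difference d = 0.600490
Var(d) = 1/88 + 1/98 = 0.0113636 + 0.0102041 = 0.0215677
z = d/√Var(d) = 0.600490 / √0.0215677 = 0.600490 / 0.146859 = 4.089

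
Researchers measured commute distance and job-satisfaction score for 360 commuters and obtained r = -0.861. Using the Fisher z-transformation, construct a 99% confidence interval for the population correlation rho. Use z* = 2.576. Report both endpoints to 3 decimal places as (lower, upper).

z_r = atanh(-0.861) = -1.297198;  SE = 1/√(n−3) = 1/√357 = 0.052926
z-limits: -1.297198 ± 2.576·0.052926 = -1.297198 ± 0.136337 = [-1.433535, -1.160861]
ρ-limits: (tanh -1.433535, tanh -1.160861) = (-0.892, -0.821)

(-0.892, -0.821)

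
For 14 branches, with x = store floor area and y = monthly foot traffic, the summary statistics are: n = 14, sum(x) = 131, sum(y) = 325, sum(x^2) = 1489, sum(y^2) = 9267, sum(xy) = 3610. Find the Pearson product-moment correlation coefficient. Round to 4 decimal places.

0.8450

Numerator: nΣxy − (Σx)(Σy) = 14·3610 − (131)(325) = 7965
Denominator: √[(nΣx²−(Σx)²)(nΣy²−(Σy)²)]
  nΣx²−(Σx)² = 14·1489 − 17161 = 3685;  nΣy²−(Σy)² = 14·9267 − 105625 = 24113
  √(3685·24113) = √88856405 = 9426.3675
r = 7965 / 9426.3675 = 0.8450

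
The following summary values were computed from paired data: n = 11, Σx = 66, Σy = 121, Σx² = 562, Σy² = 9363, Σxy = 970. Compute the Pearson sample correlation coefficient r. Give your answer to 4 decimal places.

Numerator: nΣxy − (Σx)(Σy) = 11·970 − (66)(121) = 2684
Denominator: √[(nΣx²−(Σx)²)(nΣy²−(Σy)²)]
  nΣx²−(Σx)² = 11·562 − 4356 = 1826;  nΣy²−(Σy)² = 11·9363 − 14641 = 88352
  √(1826·88352) = √161330752 = 12701.6043
r = 2684 / 12701.6043 = 0.2113

0.2113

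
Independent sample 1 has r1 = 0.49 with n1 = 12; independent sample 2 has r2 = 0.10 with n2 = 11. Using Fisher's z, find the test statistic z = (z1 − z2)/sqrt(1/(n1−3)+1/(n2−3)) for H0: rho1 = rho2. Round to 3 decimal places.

0.897

z1 = atanh(0.49) = 0.536060,  z2 = atanh(0.10) = 0.100335
SE = √(1/(n1−3) + 1/(n2−3)) = √(1/9 + 1/8) = √(0.1111111 + 0.1250000) = √0.2361111 = 0.485913
z = (z1 − z2)/SE = (0.536060 − 0.100335) / 0.485913 = 0.435725 / 0.485913 = 0.897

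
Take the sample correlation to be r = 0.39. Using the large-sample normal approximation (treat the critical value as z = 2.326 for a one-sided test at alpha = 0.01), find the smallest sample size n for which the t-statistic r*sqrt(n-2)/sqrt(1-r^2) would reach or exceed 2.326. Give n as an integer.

r√(n−2)/√(1−r²) ≥ 2.326  ⇔  n−2 ≥ (2.326)²·(1−r²)/r²
(1−r²)/r² = (1−0.1521)/0.1521 = 5.5746
n ≥ 2 + 5.410276·5.5746 = 2 + 30.1601 = 32.1601
⌈32.1601⌉ = 33

33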